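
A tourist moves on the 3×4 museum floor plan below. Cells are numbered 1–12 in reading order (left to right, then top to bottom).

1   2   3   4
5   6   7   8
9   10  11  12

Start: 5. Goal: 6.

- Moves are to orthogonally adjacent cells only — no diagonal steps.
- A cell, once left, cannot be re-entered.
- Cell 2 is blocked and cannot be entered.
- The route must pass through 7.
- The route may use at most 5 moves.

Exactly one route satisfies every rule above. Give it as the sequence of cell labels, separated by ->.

5 -> 9 -> 10 -> 11 -> 7 -> 6

The budget equals the shortest possible length, so every move has to be on a shortest route through the required cells.
Route from 5: down to 9, 2× right (reaching 11), up to 7, left to 6 — 5 moves in all.
Check: all required cells visited; 5 ≤ 5 moves.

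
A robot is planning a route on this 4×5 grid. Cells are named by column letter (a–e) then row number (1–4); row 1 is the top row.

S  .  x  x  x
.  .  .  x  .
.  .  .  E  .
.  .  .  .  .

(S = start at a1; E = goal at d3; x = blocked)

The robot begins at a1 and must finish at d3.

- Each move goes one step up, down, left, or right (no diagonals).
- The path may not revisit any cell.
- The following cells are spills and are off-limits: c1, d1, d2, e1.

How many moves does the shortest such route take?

5

The Manhattan distance from a1 to d3 is |1−3| + |1−4| = 5, so at least 5 moves are needed.
A route of 5 moves achieves this: a1 → a2 → a3 → b3 → c3 → d3.
Since 5 matches the lower bound, it is optimal.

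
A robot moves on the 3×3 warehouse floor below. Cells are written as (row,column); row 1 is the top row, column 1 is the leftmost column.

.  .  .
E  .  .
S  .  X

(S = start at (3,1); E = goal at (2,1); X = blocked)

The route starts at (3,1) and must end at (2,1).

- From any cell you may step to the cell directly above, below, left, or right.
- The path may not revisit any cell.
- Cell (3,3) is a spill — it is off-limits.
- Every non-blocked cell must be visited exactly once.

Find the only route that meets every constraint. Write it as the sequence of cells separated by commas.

Need to visit all 8 open cells exactly once, starting at (3,1) and ending at (2,1).
Route from (3,1): right to (3,2), up to (2,2), right to (2,3), up to (1,3), 2× left (reaching (1,1)), down to (2,1) — 7 moves in all.
Check: all 8 open cells covered.

(3,1), (3,2), (2,2), (2,3), (1,3), (1,2), (1,1), (2,1)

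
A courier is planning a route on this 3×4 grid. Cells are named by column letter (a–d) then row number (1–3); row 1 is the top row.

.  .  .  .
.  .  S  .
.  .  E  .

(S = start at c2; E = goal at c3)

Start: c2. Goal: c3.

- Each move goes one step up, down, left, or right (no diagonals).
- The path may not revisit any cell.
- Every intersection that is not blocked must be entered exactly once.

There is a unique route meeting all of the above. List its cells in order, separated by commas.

c2, b2, b3, a3, a2, a1, b1, c1, d1, d2, d3, c3

Need to visit all 12 open cells exactly once, starting at c2 and ending at c3.
Cell d3 has only two open neighbours (d2 and c3), so the path must pass straight through it: one of those is the cell it's entered from and the other is where it exits.
Route from c2: left 1 to b2, down 1 to b3, left 1 to a3, up 2 to a1, right 3 to d1, down 2 to d3, left 1 to c3 — 11 moves in all.
Check: all 12 open cells covered.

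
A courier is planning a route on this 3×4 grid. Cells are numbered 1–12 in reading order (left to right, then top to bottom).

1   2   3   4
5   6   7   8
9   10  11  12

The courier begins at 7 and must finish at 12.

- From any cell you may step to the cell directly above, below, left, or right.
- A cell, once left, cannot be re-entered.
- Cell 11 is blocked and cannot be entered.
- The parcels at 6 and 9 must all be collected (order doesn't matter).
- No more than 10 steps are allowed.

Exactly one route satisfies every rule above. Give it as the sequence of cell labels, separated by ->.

The budget equals the shortest possible length, so every move has to be on a shortest route through the required cells.
Route from 7: left 1 to 6, down 1 to 10, left 1 to 9, up 2 to 1, right 3 to 4, down 2 to 12 — 10 moves in all.
Check: all required cells visited; 10 ≤ 10 moves.

7 -> 6 -> 10 -> 9 -> 5 -> 1 -> 2 -> 3 -> 4 -> 8 -> 12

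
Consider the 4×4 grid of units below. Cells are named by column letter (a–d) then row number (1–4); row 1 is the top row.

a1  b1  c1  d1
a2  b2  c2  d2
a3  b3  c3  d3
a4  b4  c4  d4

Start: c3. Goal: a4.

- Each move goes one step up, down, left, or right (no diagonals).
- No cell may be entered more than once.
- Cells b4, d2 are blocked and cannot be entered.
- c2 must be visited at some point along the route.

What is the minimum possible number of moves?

5

Any route passes through c2 somewhere between c3 and a4. Summing Manhattan distances along the two legs (c3 → c2 → a4) gives a lower bound of 1 + 4 = 5 moves.
A route of 5 moves achieves this: c3 → c2 → b2 → b3 → a3 → a4.
Since 5 matches the lower bound, it is optimal.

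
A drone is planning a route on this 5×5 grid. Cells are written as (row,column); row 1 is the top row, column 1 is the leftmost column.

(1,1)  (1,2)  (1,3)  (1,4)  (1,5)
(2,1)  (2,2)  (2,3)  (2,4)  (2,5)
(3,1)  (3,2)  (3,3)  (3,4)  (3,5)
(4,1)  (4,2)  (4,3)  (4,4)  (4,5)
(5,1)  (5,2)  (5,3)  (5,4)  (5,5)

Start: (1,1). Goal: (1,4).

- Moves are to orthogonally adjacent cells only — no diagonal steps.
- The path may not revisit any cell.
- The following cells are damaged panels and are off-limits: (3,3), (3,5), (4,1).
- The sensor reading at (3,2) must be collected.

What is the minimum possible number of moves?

Any route passes through (3,2) somewhere between (1,1) and (1,4). Summing Manhattan distances along the two legs ((1,1) → (3,2) → (1,4)) gives a lower bound of 3 + 4 = 7 moves.
A route of 7 moves achieves this: (1,1) → (2,1) → (3,1) → (3,2) → (2,2) → (1,2) → (1,3) → (1,4).
Since 7 matches the lower bound, it is optimal.

7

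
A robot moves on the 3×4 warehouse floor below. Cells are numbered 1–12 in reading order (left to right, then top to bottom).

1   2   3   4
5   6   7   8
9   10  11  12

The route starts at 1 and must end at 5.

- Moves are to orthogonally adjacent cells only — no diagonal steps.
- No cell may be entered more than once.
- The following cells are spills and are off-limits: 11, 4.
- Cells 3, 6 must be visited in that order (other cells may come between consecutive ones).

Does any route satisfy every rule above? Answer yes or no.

One route that works: 1 → 2 → 3 → 7 → 6 → 5.

yes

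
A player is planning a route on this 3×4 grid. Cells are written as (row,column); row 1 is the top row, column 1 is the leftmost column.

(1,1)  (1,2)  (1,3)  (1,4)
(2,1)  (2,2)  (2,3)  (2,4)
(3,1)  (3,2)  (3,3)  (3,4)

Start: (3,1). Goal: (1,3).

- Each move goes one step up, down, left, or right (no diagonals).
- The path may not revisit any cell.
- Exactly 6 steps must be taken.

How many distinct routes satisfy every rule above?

9

Need simple routes of exactly 6 moves from (3,1) to (1,3) (Manhattan distance 4, so 1 moves are spent on a detour and 1 undoing it).
Branch systematically from the start, pruning whenever the remaining move budget drops below the Manhattan distance to (1,3) or differs from it in parity. Grouping the completions by first move — via (2,1): 3; via (3,2): 6 — and summing: 3 + 6 = 9.
That gives 9 routes.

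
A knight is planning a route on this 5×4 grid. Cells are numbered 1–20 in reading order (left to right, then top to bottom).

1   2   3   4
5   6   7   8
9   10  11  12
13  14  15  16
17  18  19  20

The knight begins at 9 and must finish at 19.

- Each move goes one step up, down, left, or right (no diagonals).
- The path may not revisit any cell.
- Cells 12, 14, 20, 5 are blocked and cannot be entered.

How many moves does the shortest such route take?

4

The Manhattan distance from 9 to 19 is |3−5| + |1−3| = 4, so at least 4 moves are needed.
A route of 4 moves achieves this: 9 → 13 → 17 → 18 → 19.
Since 4 matches the lower bound, it is optimal.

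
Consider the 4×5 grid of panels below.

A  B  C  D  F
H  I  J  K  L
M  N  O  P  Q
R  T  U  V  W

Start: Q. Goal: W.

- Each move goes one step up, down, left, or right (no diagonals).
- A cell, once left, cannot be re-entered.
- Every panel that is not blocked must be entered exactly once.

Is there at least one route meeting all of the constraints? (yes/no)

One route that works: Q → L → F → D → K → P → O → J → C → B → A → H → I → N → M → R → T → U → V → W.

yes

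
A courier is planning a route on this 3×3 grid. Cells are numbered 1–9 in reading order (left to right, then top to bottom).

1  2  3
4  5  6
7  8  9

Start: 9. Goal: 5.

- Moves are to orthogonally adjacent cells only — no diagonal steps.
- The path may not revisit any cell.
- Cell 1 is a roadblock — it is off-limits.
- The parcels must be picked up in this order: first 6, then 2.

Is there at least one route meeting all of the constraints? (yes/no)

One route that works: 9 → 6 → 3 → 2 → 5.

yes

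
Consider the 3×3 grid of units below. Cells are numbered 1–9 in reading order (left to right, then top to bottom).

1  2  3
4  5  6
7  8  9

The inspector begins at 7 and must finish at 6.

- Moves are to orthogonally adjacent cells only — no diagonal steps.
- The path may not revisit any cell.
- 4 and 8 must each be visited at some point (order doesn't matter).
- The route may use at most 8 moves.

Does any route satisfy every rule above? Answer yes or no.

One route that works: 7 → 4 → 5 → 8 → 9 → 6.

yes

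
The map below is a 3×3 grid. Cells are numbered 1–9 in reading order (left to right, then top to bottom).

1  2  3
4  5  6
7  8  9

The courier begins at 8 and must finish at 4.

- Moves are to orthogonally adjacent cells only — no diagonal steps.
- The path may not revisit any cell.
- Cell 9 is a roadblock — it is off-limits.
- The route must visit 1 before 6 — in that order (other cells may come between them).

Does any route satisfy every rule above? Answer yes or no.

Ignoring the required order, 1 revisit-free route from 8 to 4 passes through all of 1 and 6; the waypoint orders that occur are 6 → 1 (1) — never 1 → 6.

no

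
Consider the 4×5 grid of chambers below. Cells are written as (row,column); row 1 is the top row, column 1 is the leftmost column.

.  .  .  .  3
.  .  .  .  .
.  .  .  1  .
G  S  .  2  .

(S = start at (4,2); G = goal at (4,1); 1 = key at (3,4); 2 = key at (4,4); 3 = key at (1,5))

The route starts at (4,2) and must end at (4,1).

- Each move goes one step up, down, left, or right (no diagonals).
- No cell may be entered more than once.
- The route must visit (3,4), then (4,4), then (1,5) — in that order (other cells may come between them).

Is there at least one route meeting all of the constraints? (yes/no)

One route that works: (4,2) → (3,2) → (3,3) → (3,4) → (4,4) → (4,5) → (3,5) → (2,5) → (1,5) → (1,4) → (2,4) → (2,3) → (2,2) → (2,1) → (3,1) → (4,1).

yes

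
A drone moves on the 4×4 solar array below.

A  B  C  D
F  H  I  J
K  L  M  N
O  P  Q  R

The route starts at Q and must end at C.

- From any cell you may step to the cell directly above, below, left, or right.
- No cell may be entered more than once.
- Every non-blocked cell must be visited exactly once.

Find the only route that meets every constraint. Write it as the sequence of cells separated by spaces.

Q R N M L P O K F A B H I J D C

Need to visit all 16 open cells exactly once, starting at Q and ending at C.
Cell O has only two open neighbours (K and P), so the path must pass straight through it: one of those is the cell it's entered from and the other is where it exits.
Route from Q: right 1 to R, up 1 to N, left 2 to L, down 1 to P, left 1 to O, up 3 to A, right 1 to B, down 1 to H, right 2 to J, up 1 to D, left 1 to C — 15 moves in all.
Check: all 16 open cells covered.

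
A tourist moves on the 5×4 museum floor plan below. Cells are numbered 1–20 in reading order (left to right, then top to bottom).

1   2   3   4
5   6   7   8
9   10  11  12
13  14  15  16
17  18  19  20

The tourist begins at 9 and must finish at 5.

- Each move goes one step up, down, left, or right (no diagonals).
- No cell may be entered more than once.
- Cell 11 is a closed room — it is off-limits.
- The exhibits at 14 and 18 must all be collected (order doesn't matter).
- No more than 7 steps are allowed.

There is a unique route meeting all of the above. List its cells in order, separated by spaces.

9 13 17 18 14 10 6 5

The budget equals the shortest possible length, so every move has to be on a shortest route through the required cells.
Route from 9: 2× down (reaching 17), right to 18, 3× up (reaching 6), left to 5 — 7 moves in all.
Check: all required cells visited; 7 ≤ 7 moves.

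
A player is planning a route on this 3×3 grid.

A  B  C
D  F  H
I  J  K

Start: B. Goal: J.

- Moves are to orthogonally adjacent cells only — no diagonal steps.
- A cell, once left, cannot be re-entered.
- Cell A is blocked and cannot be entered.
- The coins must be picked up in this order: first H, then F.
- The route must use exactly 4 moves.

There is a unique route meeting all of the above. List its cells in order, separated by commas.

B, C, H, F, J

The waypoints must appear in the order H, F, with no cell reused.
Route from B: right 1 to C, down 1 to H, left 1 to F, down 1 to J — 4 moves in all.
Check: order respected (H at step 2, F at step 3); 4 moves as required.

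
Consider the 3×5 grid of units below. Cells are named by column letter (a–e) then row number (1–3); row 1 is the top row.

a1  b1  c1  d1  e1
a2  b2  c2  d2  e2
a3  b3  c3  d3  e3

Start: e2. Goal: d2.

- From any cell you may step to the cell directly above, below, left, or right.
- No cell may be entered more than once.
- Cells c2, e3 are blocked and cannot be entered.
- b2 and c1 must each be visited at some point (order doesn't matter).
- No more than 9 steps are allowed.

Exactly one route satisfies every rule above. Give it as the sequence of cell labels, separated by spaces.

e2 e1 d1 c1 b1 b2 b3 c3 d3 d2

Any route must reach b2 and c1 and still end at d2 within 9 moves, so the order of the required stops is forced.
Route from e2: up 1 to e1, left 3 to b1, down 2 to b3, right 2 to d3, up 1 to d2 — 9 moves in all.
Check: all required cells visited; 9 ≤ 9 moves.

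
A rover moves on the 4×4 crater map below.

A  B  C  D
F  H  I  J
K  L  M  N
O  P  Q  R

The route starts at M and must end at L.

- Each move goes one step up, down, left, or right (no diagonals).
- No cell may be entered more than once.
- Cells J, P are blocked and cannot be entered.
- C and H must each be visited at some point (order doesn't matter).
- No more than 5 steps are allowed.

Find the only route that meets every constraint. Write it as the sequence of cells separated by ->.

The 5-move cap with required stops at C, H leaves no slack for detours.
Route from M: up 2 to C, left 1 to B, down 2 to L — 5 moves in all.
Check: all required cells visited; 5 ≤ 5 moves.

M -> I -> C -> B -> H -> L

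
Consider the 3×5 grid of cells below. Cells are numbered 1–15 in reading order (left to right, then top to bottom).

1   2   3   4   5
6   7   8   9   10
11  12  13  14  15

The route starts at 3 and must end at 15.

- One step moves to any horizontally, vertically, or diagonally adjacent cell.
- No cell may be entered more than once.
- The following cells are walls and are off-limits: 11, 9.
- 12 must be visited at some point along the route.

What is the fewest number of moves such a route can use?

5

Any route passes through 12 somewhere between 3 and 15. Summing Chebyshev distances along the two legs (3 → 12 → 15) gives a lower bound of 2 + 3 = 5 moves.
A route of 5 moves achieves this: 3 → 7 → 12 → 8 → 14 → 15.
Since 5 matches the lower bound, it is optimal.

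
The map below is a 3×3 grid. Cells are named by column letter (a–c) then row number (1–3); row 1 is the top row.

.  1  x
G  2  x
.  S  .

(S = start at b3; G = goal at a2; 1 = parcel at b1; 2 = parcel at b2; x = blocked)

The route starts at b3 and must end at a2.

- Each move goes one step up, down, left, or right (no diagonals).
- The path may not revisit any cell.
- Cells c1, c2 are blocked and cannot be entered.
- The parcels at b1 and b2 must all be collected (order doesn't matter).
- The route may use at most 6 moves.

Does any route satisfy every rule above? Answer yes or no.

yes

One route that works: b3 → b2 → b1 → a1 → a2.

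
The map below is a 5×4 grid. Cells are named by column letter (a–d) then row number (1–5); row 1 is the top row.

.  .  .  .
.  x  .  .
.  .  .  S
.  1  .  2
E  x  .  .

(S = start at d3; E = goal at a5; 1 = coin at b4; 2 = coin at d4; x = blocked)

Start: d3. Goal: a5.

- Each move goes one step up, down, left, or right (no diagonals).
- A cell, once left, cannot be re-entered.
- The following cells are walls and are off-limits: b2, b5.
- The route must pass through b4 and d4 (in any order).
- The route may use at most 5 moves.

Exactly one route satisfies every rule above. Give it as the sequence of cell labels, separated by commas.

d3, d4, c4, b4, a4, a5

The budget equals the shortest possible length, so every move has to be on a shortest route through the required cells.
Route from d3: down 1 to d4, left 3 to a4, down 1 to a5 — 5 moves in all.
Check: all required cells visited; 5 ≤ 5 moves.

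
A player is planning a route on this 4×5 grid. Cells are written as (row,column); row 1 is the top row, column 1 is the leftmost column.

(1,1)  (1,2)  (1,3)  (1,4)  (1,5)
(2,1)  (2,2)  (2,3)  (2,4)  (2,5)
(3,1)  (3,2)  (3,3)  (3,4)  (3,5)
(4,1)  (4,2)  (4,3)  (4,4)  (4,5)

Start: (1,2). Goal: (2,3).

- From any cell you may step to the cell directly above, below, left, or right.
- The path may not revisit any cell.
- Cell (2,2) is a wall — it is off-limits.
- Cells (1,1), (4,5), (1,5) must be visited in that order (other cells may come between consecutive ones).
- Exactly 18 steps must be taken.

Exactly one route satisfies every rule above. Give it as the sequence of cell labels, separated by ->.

(1,2) -> (1,1) -> (2,1) -> (3,1) -> (4,1) -> (4,2) -> (3,2) -> (3,3) -> (4,3) -> (4,4) -> (4,5) -> (3,5) -> (3,4) -> (2,4) -> (2,5) -> (1,5) -> (1,4) -> (1,3) -> (2,3)

The waypoints must appear in the order (1,1), (4,5), (1,5), with no cell reused.
Route from (1,2): left 1 to (1,1), down 3 to (4,1), right 1 to (4,2), up 1 to (3,2), right 1 to (3,3), down 1 to (4,3), right 2 to (4,5), up 1 to (3,5), left 1 to (3,4), up 1 to (2,4), right 1 to (2,5), up 1 to (1,5), left 2 to (1,3), down 1 to (2,3) — 18 moves in all.
Check: order respected ((1,1) at step 1, (4,5) at step 10, (1,5) at step 15); 18 moves as required.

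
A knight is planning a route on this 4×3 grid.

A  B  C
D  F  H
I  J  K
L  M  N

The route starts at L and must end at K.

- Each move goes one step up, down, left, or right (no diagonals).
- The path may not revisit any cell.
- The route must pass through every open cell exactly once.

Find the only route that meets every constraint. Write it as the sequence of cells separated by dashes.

L - I - D - A - B - C - H - F - J - M - N - K

Need to visit all 12 open cells exactly once, starting at L and ending at K.
Route from L: up 3 to A, right 2 to C, down 1 to H, left 1 to F, down 2 to M, right 1 to N, up 1 to K — 11 moves in all.
Check: all 12 open cells covered.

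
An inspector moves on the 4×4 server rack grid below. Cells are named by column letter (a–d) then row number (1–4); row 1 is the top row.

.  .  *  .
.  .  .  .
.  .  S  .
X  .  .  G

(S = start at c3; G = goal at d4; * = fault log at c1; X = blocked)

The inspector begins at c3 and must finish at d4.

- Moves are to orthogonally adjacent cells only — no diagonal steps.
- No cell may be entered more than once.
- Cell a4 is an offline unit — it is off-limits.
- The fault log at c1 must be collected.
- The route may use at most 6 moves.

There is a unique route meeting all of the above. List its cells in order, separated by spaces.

The 6-move cap with required stops at c1 leaves no slack for detours.
Route from c3: 2× up (reaching c1), right to d1, 3× down (reaching d4) — 6 moves in all.
Check: all required cells visited; 6 ≤ 6 moves.

c3 c2 c1 d1 d2 d3 d4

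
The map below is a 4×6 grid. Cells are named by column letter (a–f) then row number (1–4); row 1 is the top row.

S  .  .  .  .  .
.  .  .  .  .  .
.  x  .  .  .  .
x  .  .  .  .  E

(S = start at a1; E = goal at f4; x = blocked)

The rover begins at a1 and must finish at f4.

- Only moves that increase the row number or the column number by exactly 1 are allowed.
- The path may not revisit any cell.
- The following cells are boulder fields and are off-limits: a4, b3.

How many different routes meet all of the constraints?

40

A right/down-only route from a1 to f4 makes exactly 3 down-moves and 5 right-moves in some order.
With no other constraints that would be C(8,3) = 56 routes.
Subtract routes through each blocked cell (inclusion–exclusion for overlaps): − through b3: 15 − through a4: 1 → 40.
That gives 40 routes.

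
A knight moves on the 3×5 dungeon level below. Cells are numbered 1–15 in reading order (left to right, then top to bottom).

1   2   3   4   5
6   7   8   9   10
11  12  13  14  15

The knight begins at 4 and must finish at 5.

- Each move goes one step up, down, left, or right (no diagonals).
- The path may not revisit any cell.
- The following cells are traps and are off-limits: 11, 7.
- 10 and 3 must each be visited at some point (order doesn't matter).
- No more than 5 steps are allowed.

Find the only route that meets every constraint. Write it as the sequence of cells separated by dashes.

4 - 3 - 8 - 9 - 10 - 5

Any route must reach 10 and 3 and still end at 5 within 5 moves, so the order of the required stops is forced.
Route from 4: left 1 to 3, down 1 to 8, right 2 to 10, up 1 to 5 — 5 moves in all.
Check: all required cells visited; 5 ≤ 5 moves.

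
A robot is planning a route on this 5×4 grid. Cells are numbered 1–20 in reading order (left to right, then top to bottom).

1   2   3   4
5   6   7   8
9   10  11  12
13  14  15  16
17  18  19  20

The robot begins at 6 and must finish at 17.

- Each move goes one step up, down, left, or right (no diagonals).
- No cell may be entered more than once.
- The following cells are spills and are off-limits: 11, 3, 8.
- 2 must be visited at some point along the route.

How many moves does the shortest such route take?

6

Any route passes through 2 somewhere between 6 and 17. Summing Manhattan distances along the two legs (6 → 2 → 17) gives a lower bound of 1 + 5 = 6 moves.
A route of 6 moves achieves this: 6 → 2 → 1 → 5 → 9 → 13 → 17.
Since 6 matches the lower bound, it is optimal.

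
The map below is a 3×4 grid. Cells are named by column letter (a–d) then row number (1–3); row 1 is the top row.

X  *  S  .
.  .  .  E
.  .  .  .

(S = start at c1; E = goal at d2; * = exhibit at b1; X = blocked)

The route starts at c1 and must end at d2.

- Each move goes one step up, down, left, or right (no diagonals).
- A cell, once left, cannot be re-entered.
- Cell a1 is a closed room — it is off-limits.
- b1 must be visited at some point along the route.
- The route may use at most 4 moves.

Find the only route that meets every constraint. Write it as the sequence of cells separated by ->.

The budget equals the shortest possible length, so every move has to be on a shortest route through the required cells.
Route from c1: left to b1, down to b2, 2× right (reaching d2) — 4 moves in all.
Check: all required cells visited; 4 ≤ 4 moves.

c1 -> b1 -> b2 -> c2 -> d2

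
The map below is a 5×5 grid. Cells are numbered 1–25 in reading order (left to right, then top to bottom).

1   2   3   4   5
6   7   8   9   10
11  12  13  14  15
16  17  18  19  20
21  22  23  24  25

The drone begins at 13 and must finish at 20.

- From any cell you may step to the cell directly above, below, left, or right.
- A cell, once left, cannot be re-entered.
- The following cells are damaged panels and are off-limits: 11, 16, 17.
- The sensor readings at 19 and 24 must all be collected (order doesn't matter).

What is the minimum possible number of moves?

5

Any route passes through 19 and 24 in some order between 13 and 20. Summing Manhattan distances along each leg and taking the cheapest ordering (13 → 24 → 19 → 20) gives a lower bound of 3 + 1 + 1 = 5 moves.
A route of 5 moves achieves this: 13 → 18 → 23 → 24 → 19 → 20.
Since 5 matches the lower bound, it is optimal.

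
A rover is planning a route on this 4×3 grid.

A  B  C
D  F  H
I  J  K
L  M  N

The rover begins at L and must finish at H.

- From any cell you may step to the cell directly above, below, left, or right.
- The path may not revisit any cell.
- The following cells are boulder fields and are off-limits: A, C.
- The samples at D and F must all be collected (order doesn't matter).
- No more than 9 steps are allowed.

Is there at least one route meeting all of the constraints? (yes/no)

yes

One route that works: L → I → D → F → H.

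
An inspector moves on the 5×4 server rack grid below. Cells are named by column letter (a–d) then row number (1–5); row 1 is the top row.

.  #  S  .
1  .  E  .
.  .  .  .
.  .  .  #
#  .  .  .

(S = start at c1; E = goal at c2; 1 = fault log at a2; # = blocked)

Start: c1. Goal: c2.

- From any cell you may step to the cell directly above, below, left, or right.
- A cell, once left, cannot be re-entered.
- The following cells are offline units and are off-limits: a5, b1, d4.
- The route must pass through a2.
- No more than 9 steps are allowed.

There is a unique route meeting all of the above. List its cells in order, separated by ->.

Any route must reach a2 and still end at c2 within 9 moves, so the order of the required stops is forced.
Route from c1: right 1 to d1, down 2 to d3, left 3 to a3, up 1 to a2, right 2 to c2 — 9 moves in all.
Check: all required cells visited; 9 ≤ 9 moves.

c1 -> d1 -> d2 -> d3 -> c3 -> b3 -> a3 -> a2 -> b2 -> c2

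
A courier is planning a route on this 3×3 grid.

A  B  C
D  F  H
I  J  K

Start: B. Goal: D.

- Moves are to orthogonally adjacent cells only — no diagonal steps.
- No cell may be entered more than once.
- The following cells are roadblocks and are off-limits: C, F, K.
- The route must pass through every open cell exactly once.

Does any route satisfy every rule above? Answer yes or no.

no

Cell J has only one open neighbour but is neither the start nor the goal, so a Hamiltonian route would have to both enter and leave it through the same neighbour — impossible without revisiting.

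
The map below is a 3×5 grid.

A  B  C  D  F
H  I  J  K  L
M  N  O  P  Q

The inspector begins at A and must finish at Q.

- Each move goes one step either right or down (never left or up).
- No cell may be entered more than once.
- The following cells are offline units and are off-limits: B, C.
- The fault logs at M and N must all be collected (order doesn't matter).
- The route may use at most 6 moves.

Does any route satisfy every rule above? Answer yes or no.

yes

One route that works: A → H → M → N → O → P → Q.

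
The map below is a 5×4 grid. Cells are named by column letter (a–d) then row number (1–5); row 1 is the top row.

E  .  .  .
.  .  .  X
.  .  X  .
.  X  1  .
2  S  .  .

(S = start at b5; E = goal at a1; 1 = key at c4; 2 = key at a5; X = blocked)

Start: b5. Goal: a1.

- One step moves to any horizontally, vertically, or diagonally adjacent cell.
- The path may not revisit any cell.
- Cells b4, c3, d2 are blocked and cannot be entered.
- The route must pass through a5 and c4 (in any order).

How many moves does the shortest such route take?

8

Any route passes through a5 and c4 in some order between b5 and a1. Summing Chebyshev distances along each leg and taking the cheapest ordering (b5 → a5 → c4 → a1) gives a lower bound of 1 + 2 + 3 = 6 moves.
The shortest route satisfying every rule uses 8 moves: b5 → a5 → a4 → b3 → c4 → d3 → c2 → b1 → a1.
The bound of 6 isn't tight here; checking systematically, no route of length 6 through 7 satisfies every constraint, so 8 is the minimum.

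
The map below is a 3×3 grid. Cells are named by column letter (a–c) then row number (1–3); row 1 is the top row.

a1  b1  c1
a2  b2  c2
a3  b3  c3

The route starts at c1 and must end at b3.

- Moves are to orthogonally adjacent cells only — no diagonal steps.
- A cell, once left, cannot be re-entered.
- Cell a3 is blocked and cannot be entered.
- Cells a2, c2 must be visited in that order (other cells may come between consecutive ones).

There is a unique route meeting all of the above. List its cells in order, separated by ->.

c1 -> b1 -> a1 -> a2 -> b2 -> c2 -> c3 -> b3

The waypoints must appear in the order a2, c2, with no cell reused.
Route from c1: 2× left (reaching a1), down to a2, 2× right (reaching c2), down to c3, left to b3 — 7 moves in all.
Check: order respected (a2 at step 3, c2 at step 5).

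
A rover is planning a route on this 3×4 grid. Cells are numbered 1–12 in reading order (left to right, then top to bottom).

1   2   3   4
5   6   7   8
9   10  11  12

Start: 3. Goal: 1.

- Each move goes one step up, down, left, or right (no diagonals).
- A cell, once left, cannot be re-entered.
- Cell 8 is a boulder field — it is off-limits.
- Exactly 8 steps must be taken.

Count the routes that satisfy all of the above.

2

Need simple routes of exactly 8 moves from 3 to 1 (Manhattan distance 2, so 3 moves are spent on a detour and 3 undoing it).
Enumerating: 3 7 11 10 9 5 6 2 1 | 3 2 6 7 11 10 9 5 1.
That gives 2 routes.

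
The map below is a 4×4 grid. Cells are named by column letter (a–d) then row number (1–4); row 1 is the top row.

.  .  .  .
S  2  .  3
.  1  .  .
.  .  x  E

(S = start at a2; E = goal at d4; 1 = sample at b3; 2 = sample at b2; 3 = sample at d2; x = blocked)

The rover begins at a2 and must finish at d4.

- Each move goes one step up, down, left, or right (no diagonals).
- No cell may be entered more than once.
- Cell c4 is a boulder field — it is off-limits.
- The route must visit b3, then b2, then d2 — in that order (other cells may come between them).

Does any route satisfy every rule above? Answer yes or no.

One route that works: a2 → a3 → b3 → b2 → c2 → d2 → d3 → d4.

yes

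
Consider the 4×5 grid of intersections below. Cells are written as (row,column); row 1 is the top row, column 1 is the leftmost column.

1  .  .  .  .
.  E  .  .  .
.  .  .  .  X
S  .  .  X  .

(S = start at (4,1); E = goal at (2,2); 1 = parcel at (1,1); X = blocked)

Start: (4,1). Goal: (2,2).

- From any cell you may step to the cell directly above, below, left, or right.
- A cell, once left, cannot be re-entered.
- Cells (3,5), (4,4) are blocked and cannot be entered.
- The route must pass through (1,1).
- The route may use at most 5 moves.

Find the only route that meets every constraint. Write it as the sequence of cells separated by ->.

The 5-move cap with required stops at (1,1) leaves no slack for detours.
Route from (4,1): 3× up (reaching (1,1)), right to (1,2), down to (2,2) — 5 moves in all.
Check: all required cells visited; 5 ≤ 5 moves.

(4,1) -> (3,1) -> (2,1) -> (1,1) -> (1,2) -> (2,2)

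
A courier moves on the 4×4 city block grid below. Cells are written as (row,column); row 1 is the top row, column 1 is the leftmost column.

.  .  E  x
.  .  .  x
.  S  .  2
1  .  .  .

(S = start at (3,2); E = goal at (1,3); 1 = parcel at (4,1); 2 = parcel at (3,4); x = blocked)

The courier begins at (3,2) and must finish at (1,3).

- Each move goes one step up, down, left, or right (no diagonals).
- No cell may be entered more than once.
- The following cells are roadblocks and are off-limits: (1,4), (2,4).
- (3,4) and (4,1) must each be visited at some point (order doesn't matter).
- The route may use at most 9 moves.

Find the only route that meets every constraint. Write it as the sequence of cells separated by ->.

Any route must reach (3,4) and (4,1) and still end at (1,3) within 9 moves, so the order of the required stops is forced.
Route from (3,2): left to (3,1), down to (4,1), 3× right (reaching (4,4)), up to (3,4), left to (3,3), 2× up (reaching (1,3)) — 9 moves in all.
Check: all required cells visited; 9 ≤ 9 moves.

(3,2) -> (3,1) -> (4,1) -> (4,2) -> (4,3) -> (4,4) -> (3,4) -> (3,3) -> (2,3) -> (1,3)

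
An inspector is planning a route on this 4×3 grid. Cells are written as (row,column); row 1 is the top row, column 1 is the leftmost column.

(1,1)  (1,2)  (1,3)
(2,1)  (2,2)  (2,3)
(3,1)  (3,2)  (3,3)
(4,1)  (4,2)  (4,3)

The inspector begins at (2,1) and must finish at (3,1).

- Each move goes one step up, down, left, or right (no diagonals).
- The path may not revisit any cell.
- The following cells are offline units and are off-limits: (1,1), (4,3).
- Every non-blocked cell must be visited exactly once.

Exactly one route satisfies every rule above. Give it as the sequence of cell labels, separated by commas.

(2,1), (2,2), (1,2), (1,3), (2,3), (3,3), (3,2), (4,2), (4,1), (3,1)

Need to visit all 10 open cells exactly once, starting at (2,1) and ending at (3,1).
Cell (4,1) has only two open neighbours ((3,1) and (4,2)), so the path must pass straight through it: one of those is the cell it's entered from and the other is where it exits.
Route from (2,1): right to (2,2), up to (1,2), right to (1,3), 2× down (reaching (3,3)), left to (3,2), down to (4,2), left to (4,1), up to (3,1) — 9 moves in all.
Check: all 10 open cells covered.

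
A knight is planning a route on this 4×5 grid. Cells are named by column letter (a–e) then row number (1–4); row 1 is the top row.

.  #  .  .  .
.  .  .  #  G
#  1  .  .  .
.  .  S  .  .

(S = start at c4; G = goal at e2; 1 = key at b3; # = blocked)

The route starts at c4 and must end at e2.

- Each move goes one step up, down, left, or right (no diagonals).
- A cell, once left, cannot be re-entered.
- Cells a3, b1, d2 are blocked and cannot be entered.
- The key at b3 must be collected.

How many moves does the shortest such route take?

6

Any route passes through b3 somewhere between c4 and e2. Summing Manhattan distances along the two legs (c4 → b3 → e2) gives a lower bound of 2 + 4 = 6 moves.
A route of 6 moves achieves this: c4 → b4 → b3 → c3 → d3 → e3 → e2.
Since 6 matches the lower bound, it is optimal.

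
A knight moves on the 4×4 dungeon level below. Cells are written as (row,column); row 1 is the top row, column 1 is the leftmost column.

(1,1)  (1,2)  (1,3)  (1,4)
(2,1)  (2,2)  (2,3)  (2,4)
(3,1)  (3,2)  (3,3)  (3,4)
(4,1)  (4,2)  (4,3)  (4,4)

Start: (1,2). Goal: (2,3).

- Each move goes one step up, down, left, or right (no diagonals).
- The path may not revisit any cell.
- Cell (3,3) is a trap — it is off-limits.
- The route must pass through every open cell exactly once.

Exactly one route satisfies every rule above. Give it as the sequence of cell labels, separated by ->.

(1,2) -> (1,1) -> (2,1) -> (2,2) -> (3,2) -> (3,1) -> (4,1) -> (4,2) -> (4,3) -> (4,4) -> (3,4) -> (2,4) -> (1,4) -> (1,3) -> (2,3)

Need to visit all 15 open cells exactly once, starting at (1,2) and ending at (2,3).
Cell (1,1) has only two open neighbours ((2,1) and (1,2)), so the path must pass straight through it: one of those is the cell it's entered from and the other is where it exits.
Route from (1,2): left to (1,1), down to (2,1), right to (2,2), down to (3,2), left to (3,1), down to (4,1), 3× right (reaching (4,4)), 3× up (reaching (1,4)), left to (1,3), down to (2,3) — 14 moves in all.
Check: all 15 open cells covered.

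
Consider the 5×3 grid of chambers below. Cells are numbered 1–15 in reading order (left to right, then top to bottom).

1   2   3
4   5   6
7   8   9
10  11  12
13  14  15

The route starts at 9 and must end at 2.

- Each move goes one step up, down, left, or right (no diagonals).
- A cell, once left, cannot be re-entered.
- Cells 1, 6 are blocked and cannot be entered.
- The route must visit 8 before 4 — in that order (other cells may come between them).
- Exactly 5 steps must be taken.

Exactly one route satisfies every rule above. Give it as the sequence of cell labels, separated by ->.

The waypoints must appear in the order 8, 4, with no cell reused.
Route from 9: left 2 to 7, up 1 to 4, right 1 to 5, up 1 to 2 — 5 moves in all.
Check: order respected (8 at step 1, 4 at step 3); 5 moves as required.

9 -> 8 -> 7 -> 4 -> 5 -> 2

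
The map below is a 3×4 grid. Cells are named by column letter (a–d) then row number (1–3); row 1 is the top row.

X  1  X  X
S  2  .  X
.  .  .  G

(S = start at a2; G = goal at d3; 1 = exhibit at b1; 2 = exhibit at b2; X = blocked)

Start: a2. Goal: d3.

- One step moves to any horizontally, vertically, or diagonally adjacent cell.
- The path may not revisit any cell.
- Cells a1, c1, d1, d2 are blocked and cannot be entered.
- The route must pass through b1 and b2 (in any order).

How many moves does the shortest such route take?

Any route passes through b1 and b2 in some order between a2 and d3. Summing Chebyshev distances along each leg and taking the cheapest ordering (a2 → b1 → b2 → d3) gives a lower bound of 1 + 1 + 2 = 4 moves.
A route of 4 moves achieves this: a2 → b1 → b2 → c2 → d3.
Since 4 matches the lower bound, it is optimal.

4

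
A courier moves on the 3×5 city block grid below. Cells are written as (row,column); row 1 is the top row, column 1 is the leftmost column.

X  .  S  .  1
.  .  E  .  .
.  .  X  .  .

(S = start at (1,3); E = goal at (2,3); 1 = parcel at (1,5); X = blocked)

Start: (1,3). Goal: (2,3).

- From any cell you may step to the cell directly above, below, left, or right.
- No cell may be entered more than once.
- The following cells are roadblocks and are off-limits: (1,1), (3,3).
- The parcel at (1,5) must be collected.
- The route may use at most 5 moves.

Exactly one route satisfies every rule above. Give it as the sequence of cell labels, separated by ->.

(1,3) -> (1,4) -> (1,5) -> (2,5) -> (2,4) -> (2,3)

The 5-move cap with required stops at (1,5) leaves no slack for detours.
Route from (1,3): right 2 to (1,5), down 1 to (2,5), left 2 to (2,3) — 5 moves in all.
Check: all required cells visited; 5 ≤ 5 moves.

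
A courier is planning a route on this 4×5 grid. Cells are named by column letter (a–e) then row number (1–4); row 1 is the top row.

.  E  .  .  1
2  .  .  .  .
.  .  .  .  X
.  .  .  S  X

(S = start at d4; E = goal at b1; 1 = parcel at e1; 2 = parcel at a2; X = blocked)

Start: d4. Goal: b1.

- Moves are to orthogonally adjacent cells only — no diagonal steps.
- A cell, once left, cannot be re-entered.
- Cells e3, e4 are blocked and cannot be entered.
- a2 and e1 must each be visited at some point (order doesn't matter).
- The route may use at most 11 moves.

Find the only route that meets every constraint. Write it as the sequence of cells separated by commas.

The 11-move cap with required stops at a2, e1 leaves no slack for detours.
Route from d4: up 2 to d2, right 1 to e2, up 1 to e1, left 2 to c1, down 1 to c2, left 2 to a2, up 1 to a1, right 1 to b1 — 11 moves in all.
Check: all required cells visited; 11 ≤ 11 moves.

d4, d3, d2, e2, e1, d1, c1, c2, b2, a2, a1, b1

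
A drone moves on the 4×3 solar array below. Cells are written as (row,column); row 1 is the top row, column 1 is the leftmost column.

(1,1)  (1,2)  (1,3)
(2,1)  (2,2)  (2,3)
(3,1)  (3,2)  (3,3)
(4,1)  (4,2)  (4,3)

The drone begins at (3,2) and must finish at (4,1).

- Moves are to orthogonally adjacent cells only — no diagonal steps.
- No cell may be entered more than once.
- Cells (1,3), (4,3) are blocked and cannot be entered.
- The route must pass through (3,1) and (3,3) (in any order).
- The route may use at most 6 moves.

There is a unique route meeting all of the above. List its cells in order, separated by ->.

Any route must reach (3,1) and (3,3) and still end at (4,1) within 6 moves, so the order of the required stops is forced.
Route from (3,2): right to (3,3), up to (2,3), 2× left (reaching (2,1)), 2× down (reaching (4,1)) — 6 moves in all.
Check: all required cells visited; 6 ≤ 6 moves.

(3,2) -> (3,3) -> (2,3) -> (2,2) -> (2,1) -> (3,1) -> (4,1)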